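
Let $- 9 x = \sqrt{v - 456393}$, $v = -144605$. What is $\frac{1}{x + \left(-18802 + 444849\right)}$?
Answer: $\frac{34509807}{14702800343927} + \frac{9 i \sqrt{600998}}{14702800343927} \approx 2.3472 \cdot 10^{-6} + 4.7455 \cdot 10^{-10} i$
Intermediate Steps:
$x = - \frac{i \sqrt{600998}}{9}$ ($x = - \frac{\sqrt{-144605 - 456393}}{9} = - \frac{\sqrt{-600998}}{9} = - \frac{i \sqrt{600998}}{9} \approx - 86.138 i$)
$\frac{1}{x + \left(-18802 + 444849\right)} = \frac{1}{- \frac{i \sqrt{600998}}{9} + \left(-18802 + 444849\right)} = \frac{1}{- \frac{i \sqrt{600998}}{9} + 426047} = \frac{1}{426047 - \frac{i \sqrt{600998}}{9}}$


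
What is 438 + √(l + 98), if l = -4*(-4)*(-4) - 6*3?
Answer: 442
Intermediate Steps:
l = -82 (l = 16*(-4) - 18 = -64 - 18 = -82)
438 + √(l + 98) = 438 + √(-82 + 98) = 438 + √16 = 438 + 4 = 442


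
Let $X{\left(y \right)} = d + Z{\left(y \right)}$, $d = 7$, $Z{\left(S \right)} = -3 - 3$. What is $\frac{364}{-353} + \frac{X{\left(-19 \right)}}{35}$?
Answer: $- \frac{12387}{12355} \approx -1.0026$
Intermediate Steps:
$Z{\left(S \right)} = -6$ ($Z{\left(S \right)} = -3 - 3 = -6$)
$X{\left(y \right)} = 1$ ($X{\left(y \right)} = 7 - 6 = 1$)
$\frac{364}{-353} + \frac{X{\left(-19 \right)}}{35} = \frac{364}{-353} + 1 \cdot \frac{1}{35} = 364 \left(- \frac{1}{353}\right) + 1 \cdot \frac{1}{35} = - \frac{364}{353} + \frac{1}{35} = - \frac{12387}{12355}$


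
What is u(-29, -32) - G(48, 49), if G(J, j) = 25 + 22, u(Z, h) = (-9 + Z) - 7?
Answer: -92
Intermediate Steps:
u(Z, h) = -16 + Z
G(J, j) = 47
u(-29, -32) - G(48, 49) = (-16 - 29) - 1*47 = -45 - 47 = -92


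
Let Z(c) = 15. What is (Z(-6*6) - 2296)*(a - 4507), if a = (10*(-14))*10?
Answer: 13473867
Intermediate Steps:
a = -1400 (a = -140*10 = -1400)
(Z(-6*6) - 2296)*(a - 4507) = (15 - 2296)*(-1400 - 4507) = -2281*(-5907) = 13473867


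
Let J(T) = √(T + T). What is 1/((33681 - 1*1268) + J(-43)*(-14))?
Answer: 32413/1050619425 + 14*I*√86/1050619425 ≈ 3.0851e-5 + 1.2358e-7*I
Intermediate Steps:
J(T) = √2*√T (J(T) = √(2*T) = √2*√T)
1/((33681 - 1*1268) + J(-43)*(-14)) = 1/((33681 - 1*1268) + (√2*√(-43))*(-14)) = 1/((33681 - 1268) + (√2*(I*√43))*(-14)) = 1/(32413 + (I*√86)*(-14)) = 1/(32413 - 14*I*√86)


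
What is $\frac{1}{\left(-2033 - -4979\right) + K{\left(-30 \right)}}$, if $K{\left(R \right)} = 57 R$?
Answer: $\frac{1}{1236} \approx 0.00080906$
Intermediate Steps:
$\frac{1}{\left(-2033 - -4979\right) + K{\left(-30 \right)}} = \frac{1}{\left(-2033 - -4979\right) + 57 \left(-30\right)} = \frac{1}{\left(-2033 + 4979\right) - 1710} = \frac{1}{2946 - 1710} = \frac{1}{1236}$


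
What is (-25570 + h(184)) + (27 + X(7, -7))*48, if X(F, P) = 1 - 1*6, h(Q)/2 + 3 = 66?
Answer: -24388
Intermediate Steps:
h(Q) = 126 (h(Q) = -6 + 2*66 = -6 + 132 = 126)
X(F, P) = -5 (X(F, P) = 1 - 6 = -5)
(-25570 + h(184)) + (27 + X(7, -7))*48 = (-25570 + 126) + (27 - 5)*48 = -25444 + 22*48 = -25444 + 1056 = -24388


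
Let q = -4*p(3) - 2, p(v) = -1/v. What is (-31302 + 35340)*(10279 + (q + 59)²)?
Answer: 165741056/3 ≈ 5.5247e+7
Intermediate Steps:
q = -⅔ (q = -(-4)/3 - 2 = -4*(-⅓) - 2 = 4/3 - 2 = -⅔ ≈ -0.66667)
(-31302 + 35340)*(10279 + (q + 59)²) = (-31302 + 35340)*(10279 + (-⅔ + 59)²) = 4038*(10279 + (175/3)²) = 4038*(10279 + 30625/9) = 4038*(123136/9) = 165741056/3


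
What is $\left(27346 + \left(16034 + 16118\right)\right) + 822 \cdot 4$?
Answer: $62786$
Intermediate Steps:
$\left(27346 + \left(16034 + 16118\right)\right) + 822 \cdot 4 = \left(27346 + 32152\right) + 3288 = 59498 + 3288 = 62786$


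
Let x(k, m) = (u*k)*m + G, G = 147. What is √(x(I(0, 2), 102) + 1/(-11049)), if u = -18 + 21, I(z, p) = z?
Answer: √17945807898/11049 ≈ 12.124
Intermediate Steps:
u = 3
x(k, m) = 147 + 3*k*m (x(k, m) = (3*k)*m + 147 = 3*k*m + 147 = 147 + 3*k*m)
√(x(I(0, 2), 102) + 1/(-11049)) = √((147 + 3*0*102) + 1/(-11049)) = √((147 + 0) - 1/11049) = √(147 - 1/11049) = √(1624202/11049) = √17945807898/11049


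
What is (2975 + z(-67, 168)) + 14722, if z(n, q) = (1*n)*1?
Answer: 17630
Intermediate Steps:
z(n, q) = n (z(n, q) = n*1 = n)
(2975 + z(-67, 168)) + 14722 = (2975 - 67) + 14722 = 2908 + 14722 = 17630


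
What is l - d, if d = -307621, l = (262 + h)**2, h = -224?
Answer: 309065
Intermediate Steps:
l = 1444 (l = (262 - 224)**2 = 38**2 = 1444)
l - d = 1444 - 1*(-307621) = 1444 + 307621 = 309065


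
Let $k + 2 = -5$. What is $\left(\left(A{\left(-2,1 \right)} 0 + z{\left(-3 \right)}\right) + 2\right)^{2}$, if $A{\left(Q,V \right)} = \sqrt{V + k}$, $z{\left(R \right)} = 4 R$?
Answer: $100$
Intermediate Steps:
$k = -7$ ($k = -2 - 5 = -7$)
$A{\left(Q,V \right)} = \sqrt{-7 + V}$ ($A{\left(Q,V \right)} = \sqrt{V - 7} = \sqrt{-7 + V}$)
$\left(\left(A{\left(-2,1 \right)} 0 + z{\left(-3 \right)}\right) + 2\right)^{2} = \left(\left(\sqrt{-7 + 1} \cdot 0 + 4 \left(-3\right)\right) + 2\right)^{2} = \left(\left(\sqrt{-6} \cdot 0 - 12\right) + 2\right)^{2} = \left(\left(i \sqrt{6} \cdot 0 - 12\right) + 2\right)^{2} = \left(\left(0 - 12\right) + 2\right)^{2} = \left(-12 + 2\right)^{2} = \left(-10\right)^{2} = 100$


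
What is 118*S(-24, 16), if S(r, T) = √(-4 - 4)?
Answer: 236*I*√2 ≈ 333.75*I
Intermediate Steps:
S(r, T) = 2*I*√2 (S(r, T) = √(-8) = 2*I*√2)
118*S(-24, 16) = 118*(2*I*√2) = 236*I*√2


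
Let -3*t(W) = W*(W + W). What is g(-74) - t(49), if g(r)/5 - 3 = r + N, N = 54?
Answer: 4547/3 ≈ 1515.7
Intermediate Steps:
t(W) = -2*W²/3 (t(W) = -W*(W + W)/3 = -W*2*W/3 = -2*W²/3)
g(r) = 285 + 5*r (g(r) = 15 + 5*(r + 54) = 15 + 5*(54 + r) = 15 + (270 + 5*r) = 285 + 5*r)
g(-74) - t(49) = (285 + 5*(-74)) - (-2)*49²/3 = (285 - 370) - (-2)*2401/3 = -85 - 1*(-4802/3) = -85 + 4802/3 = 4547/3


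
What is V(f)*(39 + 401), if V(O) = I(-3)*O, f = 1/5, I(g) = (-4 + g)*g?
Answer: 1848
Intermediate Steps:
I(g) = g*(-4 + g)
f = ⅕ ≈ 0.20000
V(O) = 21*O (V(O) = (-3*(-4 - 3))*O = (-3*(-7))*O = 21*O)
V(f)*(39 + 401) = (21*(⅕))*(39 + 401) = (21/5)*440 = 1848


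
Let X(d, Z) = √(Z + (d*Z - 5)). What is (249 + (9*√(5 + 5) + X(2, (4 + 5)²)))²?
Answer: (249 + √238 + 9*√10)² ≈ 85783.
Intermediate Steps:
X(d, Z) = √(-5 + Z + Z*d) (X(d, Z) = √(Z + (Z*d - 5)) = √(Z + (-5 + Z*d)) = √(-5 + Z + Z*d))
(249 + (9*√(5 + 5) + X(2, (4 + 5)²)))² = (249 + (9*√(5 + 5) + √(-5 + (4 + 5)² + (4 + 5)²*2)))² = (249 + (9*√10 + √(-5 + 9² + 9²*2)))² = (249 + (9*√10 + √(-5 + 81 + 81*2)))² = (249 + (9*√10 + √(-5 + 81 + 162)))² = (249 + (9*√10 + √238))² = (249 + (√238 + 9*√10))² = (249 + √238 + 9*√10)²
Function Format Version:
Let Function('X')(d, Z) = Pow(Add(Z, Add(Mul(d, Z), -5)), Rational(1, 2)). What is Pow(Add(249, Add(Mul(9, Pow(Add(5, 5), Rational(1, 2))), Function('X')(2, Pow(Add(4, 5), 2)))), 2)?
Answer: Pow(Add(249, Pow(238, Rational(1, 2)), Mul(9, Pow(10, Rational(1, 2)))), 2) ≈ 85783.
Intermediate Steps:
Function('X')(d, Z) = Pow(Add(-5, Z, Mul(Z, d)), Rational(1, 2)) (Function('X')(d, Z) = Pow(Add(Z, Add(Mul(Z, d), -5)), Rational(1, 2)) = Pow(Add(Z, Add(-5, Mul(Z, d))), Rational(1, 2)) = Pow(Add(-5, Z, Mul(Z, d)), Rational(1, 2)))
Pow(Add(249, Add(Mul(9, Pow(Add(5, 5), Rational(1, 2))), Function('X')(2, Pow(Add(4, 5), 2)))), 2) = Pow(Add(249, Add(Mul(9, Pow(Add(5, 5), Rational(1, 2))), Pow(Add(-5, Pow(Add(4, 5), 2), Mul(Pow(Add(4, 5), 2), 2)), Rational(1, 2)))), 2) = Pow(Add(249, Add(Mul(9, Pow(10, Rational(1, 2))), Pow(Add(-5, Pow(9, 2), Mul(Pow(9, 2), 2)), Rational(1, 2)))), 2) = Pow(Add(249, Add(Mul(9, Pow(10, Rational(1, 2))), Pow(Add(-5, 81, Mul(81, 2)), Rational(1, 2)))), 2) = Pow(Add(249, Add(Mul(9, Pow(10, Rational(1, 2))), Pow(Add(-5, 81, 162), Rational(1, 2)))), 2) = Pow(Add(249, Add(Mul(9, Pow(10, Rational(1, 2))), Pow(238, Rational(1, 2)))), 2) = Pow(Add(249, Add(Pow(238, Rational(1, 2)), Mul(9, Pow(10, Rational(1, 2))))), 2) = Pow(Add(249, Pow(238, Rational(1, 2)), Mul(9, Pow(10, Rational(1, 2)))), 2)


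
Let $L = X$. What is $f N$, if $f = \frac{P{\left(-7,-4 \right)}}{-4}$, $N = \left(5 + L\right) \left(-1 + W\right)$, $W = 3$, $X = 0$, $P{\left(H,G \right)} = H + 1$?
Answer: $15$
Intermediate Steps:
$P{\left(H,G \right)} = 1 + H$
$L = 0$
$N = 10$ ($N = \left(5 + 0\right) \left(-1 + 3\right) = 5 \cdot 2 = 10$)
$f = \frac{3}{2}$ ($f = \frac{1 - 7}{-4} = \left(-6\right) \left(- \frac{1}{4}\right) = \frac{3}{2} \approx 1.5$)
$f N = \frac{3}{2} \cdot 10 = 15$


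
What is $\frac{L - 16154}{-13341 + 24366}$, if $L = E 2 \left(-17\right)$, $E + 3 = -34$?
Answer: $- \frac{304}{225} \approx -1.3511$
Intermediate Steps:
$E = -37$ ($E = -3 - 34 = -37$)
$L = 1258$ ($L = \left(-37\right) 2 \left(-17\right) = \left(-74\right) \left(-17\right) = 1258$)
$\frac{L - 16154}{-13341 + 24366} = \frac{1258 - 16154}{-13341 + 24366} = \frac{1258 - 16154}{11025} = \left(1258 - 16154\right) \frac{1}{11025} = \left(-14896\right) \frac{1}{11025} = - \frac{304}{225}$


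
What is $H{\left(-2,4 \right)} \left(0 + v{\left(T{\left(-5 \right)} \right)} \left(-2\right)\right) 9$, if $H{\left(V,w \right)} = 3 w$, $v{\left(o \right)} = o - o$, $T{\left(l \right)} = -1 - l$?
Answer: $0$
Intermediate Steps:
$v{\left(o \right)} = 0$
$H{\left(-2,4 \right)} \left(0 + v{\left(T{\left(-5 \right)} \right)} \left(-2\right)\right) 9 = 3 \cdot 4 \left(0 + 0 \left(-2\right)\right) 9 = 12 \left(0 + 0\right) 9 = 12 \cdot 0 \cdot 9 = 0 \cdot 9 = 0$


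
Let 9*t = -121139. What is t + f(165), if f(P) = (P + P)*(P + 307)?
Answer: 1280701/9 ≈ 1.4230e+5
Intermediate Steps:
t = -121139/9 (t = (⅑)*(-121139) = -121139/9 ≈ -13460.)
f(P) = 2*P*(307 + P) (f(P) = (2*P)*(307 + P) = 2*P*(307 + P))
t + f(165) = -121139/9 + 2*165*(307 + 165) = -121139/9 + 2*165*472 = -121139/9 + 155760 = 1280701/9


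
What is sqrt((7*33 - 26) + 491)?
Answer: 2*sqrt(174) ≈ 26.382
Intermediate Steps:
sqrt((7*33 - 26) + 491) = sqrt((231 - 26) + 491) = sqrt(205 + 491) = sqrt(696) = 2*sqrt(174)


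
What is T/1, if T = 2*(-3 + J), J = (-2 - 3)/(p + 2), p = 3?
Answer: -8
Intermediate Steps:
J = -1 (J = (-2 - 3)/(3 + 2) = -5/5 = -5*⅕ = -1)
T = -8 (T = 2*(-3 - 1) = 2*(-4) = -8)
T/1 = -8/1 = 1*(-8) = -8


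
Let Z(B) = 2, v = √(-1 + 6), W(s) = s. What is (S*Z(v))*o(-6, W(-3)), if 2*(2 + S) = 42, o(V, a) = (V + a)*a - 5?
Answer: 836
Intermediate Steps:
o(V, a) = -5 + a*(V + a) (o(V, a) = a*(V + a) - 5 = -5 + a*(V + a))
v = √5 ≈ 2.2361
S = 19 (S = -2 + (½)*42 = -2 + 21 = 19)
(S*Z(v))*o(-6, W(-3)) = (19*2)*(-5 + (-3)² - 6*(-3)) = 38*(-5 + 9 + 18) = 38*22 = 836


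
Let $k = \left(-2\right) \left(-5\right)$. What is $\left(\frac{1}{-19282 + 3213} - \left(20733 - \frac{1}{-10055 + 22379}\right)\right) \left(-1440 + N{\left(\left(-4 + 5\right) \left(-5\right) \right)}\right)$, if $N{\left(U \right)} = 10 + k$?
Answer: $\frac{1457575436217065}{49508589} \approx 2.9441 \cdot 10^{7}$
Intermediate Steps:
$k = 10$
$N{\left(U \right)} = 20$ ($N{\left(U \right)} = 10 + 10 = 20$)
$\left(\frac{1}{-19282 + 3213} - \left(20733 - \frac{1}{-10055 + 22379}\right)\right) \left(-1440 + N{\left(\left(-4 + 5\right) \left(-5\right) \right)}\right) = \left(\frac{1}{-19282 + 3213} - \left(20733 - \frac{1}{-10055 + 22379}\right)\right) \left(-1440 + 20\right) = \left(\frac{1}{-16069} - \left(20733 - \frac{1}{12324}\right)\right) \left(-1420\right) = \left(- \frac{1}{16069} + \left(\frac{1}{12324} - 20733\right)\right) \left(-1420\right) = \left(- \frac{1}{16069} - \frac{255513491}{12324}\right) \left(-1420\right) = \left(- \frac{4105846299203}{198034356}\right) \left(-1420\right) = \frac{1457575436217065}{49508589}$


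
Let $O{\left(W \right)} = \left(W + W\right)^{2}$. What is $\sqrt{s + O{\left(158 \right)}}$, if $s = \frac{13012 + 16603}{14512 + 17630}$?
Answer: $\frac{\sqrt{103163000709714}}{32142} \approx 316.0$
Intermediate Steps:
$O{\left(W \right)} = 4 W^{2}$ ($O{\left(W \right)} = \left(2 W\right)^{2} = 4 W^{2}$)
$s = \frac{29615}{32142} \approx 0.92138$
$\sqrt{s + O{\left(158 \right)}} = \sqrt{\frac{29615}{32142} + 4 \cdot 158^{2}} = \sqrt{\frac{29615}{32142} + 4 \cdot 24964} = \sqrt{\frac{29615}{32142} + 99856} = \sqrt{\frac{3209601167}{32142}} = \frac{\sqrt{103163000709714}}{32142}$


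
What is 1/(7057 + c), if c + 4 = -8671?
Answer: -1/1618 ≈ -0.00061805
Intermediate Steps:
c = -8675 (c = -4 - 8671 = -8675)
1/(7057 + c) = 1/(7057 - 8675) = 1/(-1618) = -1/1618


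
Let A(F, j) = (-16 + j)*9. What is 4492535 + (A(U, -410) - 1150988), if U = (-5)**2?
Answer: 3337713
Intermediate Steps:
U = 25
A(F, j) = -144 + 9*j
4492535 + (A(U, -410) - 1150988) = 4492535 + ((-144 + 9*(-410)) - 1150988) = 4492535 + ((-144 - 3690) - 1150988) = 4492535 + (-3834 - 1150988) = 4492535 - 1154822 = 3337713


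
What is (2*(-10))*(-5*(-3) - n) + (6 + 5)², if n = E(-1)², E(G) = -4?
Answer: 141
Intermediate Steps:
n = 16 (n = (-4)² = 16)
(2*(-10))*(-5*(-3) - n) + (6 + 5)² = (2*(-10))*(-5*(-3) - 1*16) + (6 + 5)² = -20*(15 - 16) + 11² = -20*(-1) + 121 = 20 + 121 = 141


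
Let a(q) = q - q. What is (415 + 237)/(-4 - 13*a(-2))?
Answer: -163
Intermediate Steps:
a(q) = 0
(415 + 237)/(-4 - 13*a(-2)) = (415 + 237)/(-4 - 13*0) = 652/(-4 + 0) = 652/(-4) = 652*(-¼) = -163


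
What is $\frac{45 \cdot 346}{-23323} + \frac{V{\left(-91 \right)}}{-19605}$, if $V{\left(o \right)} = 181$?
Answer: $- \frac{309471313}{457247415} \approx -0.67681$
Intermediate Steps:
$\frac{45 \cdot 346}{-23323} + \frac{V{\left(-91 \right)}}{-19605} = \frac{45 \cdot 346}{-23323} + \frac{181}{-19605} = 15570 \left(- \frac{1}{23323}\right) + 181 \left(- \frac{1}{19605}\right) = - \frac{15570}{23323} - \frac{181}{19605} = - \frac{309471313}{457247415}$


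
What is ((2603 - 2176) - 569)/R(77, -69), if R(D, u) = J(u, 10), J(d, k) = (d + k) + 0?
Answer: 142/59 ≈ 2.4068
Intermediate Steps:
J(d, k) = d + k
R(D, u) = 10 + u (R(D, u) = u + 10 = 10 + u)
((2603 - 2176) - 569)/R(77, -69) = ((2603 - 2176) - 569)/(10 - 69) = (427 - 569)/(-59) = -142*(-1/59) = 142/59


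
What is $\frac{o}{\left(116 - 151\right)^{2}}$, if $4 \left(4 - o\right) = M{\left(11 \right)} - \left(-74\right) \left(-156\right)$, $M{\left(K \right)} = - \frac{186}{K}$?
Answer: $\frac{63673}{26950} \approx 2.3626$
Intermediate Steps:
$o = \frac{63673}{22}$ ($o = 4 - \frac{- \frac{186}{11} - \left(-74\right) \left(-156\right)}{4} = 4 - \frac{\left(-186\right) \frac{1}{11} - 11544}{4} = 4 - \frac{- \frac{186}{11} - 11544}{4} = 4 - - \frac{63585}{22} = 4 + \frac{63585}{22} = \frac{63673}{22} \approx 2894.2$)
$\frac{o}{\left(116 - 151\right)^{2}} = \frac{63673}{22 \left(116 - 151\right)^{2}} = \frac{63673}{22 \left(-35\right)^{2}} = \frac{63673}{22 \cdot 1225} = \frac{63673}{22} \cdot \frac{1}{1225} = \frac{63673}{26950}$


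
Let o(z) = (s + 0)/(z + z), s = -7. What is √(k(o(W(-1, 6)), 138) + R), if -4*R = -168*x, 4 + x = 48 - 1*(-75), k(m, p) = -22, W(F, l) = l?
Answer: 4*√311 ≈ 70.541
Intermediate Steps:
o(z) = -7/(2*z) (o(z) = (-7 + 0)/(z + z) = -7*1/(2*z) = -7/(2*z))
x = 119 (x = -4 + (48 - 1*(-75)) = -4 + (48 + 75) = -4 + 123 = 119)
R = 4998 (R = -(-42)*119 = -¼*(-19992) = 4998)
√(k(o(W(-1, 6)), 138) + R) = √(-22 + 4998) = √4976 = 4*√311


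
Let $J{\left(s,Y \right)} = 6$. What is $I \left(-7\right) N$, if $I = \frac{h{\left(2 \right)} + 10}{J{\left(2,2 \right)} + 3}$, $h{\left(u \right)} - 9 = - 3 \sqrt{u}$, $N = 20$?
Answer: $- \frac{2660}{9} + \frac{140 \sqrt{2}}{3} \approx -229.56$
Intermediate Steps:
$h{\left(u \right)} = 9 - 3 \sqrt{u}$
$I = \frac{19}{9} - \frac{\sqrt{2}}{3}$ ($I = \frac{\left(9 - 3 \sqrt{2}\right) + 10}{6 + 3} = \frac{19 - 3 \sqrt{2}}{9} = \left(19 - 3 \sqrt{2}\right) \frac{1}{9} = \frac{19}{9} - \frac{\sqrt{2}}{3} \approx 1.6397$)
$I \left(-7\right) N = \left(\frac{19}{9} - \frac{\sqrt{2}}{3}\right) \left(-7\right) 20 = \left(- \frac{133}{9} + \frac{7 \sqrt{2}}{3}\right) 20 = - \frac{2660}{9} + \frac{140 \sqrt{2}}{3}$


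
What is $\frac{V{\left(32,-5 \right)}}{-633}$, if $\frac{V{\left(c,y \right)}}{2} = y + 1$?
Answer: $\frac{8}{633} \approx 0.012638$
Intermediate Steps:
$V{\left(c,y \right)} = 2 + 2 y$ ($V{\left(c,y \right)} = 2 \left(y + 1\right) = 2 \left(1 + y\right) = 2 + 2 y$)
$\frac{V{\left(32,-5 \right)}}{-633} = \frac{2 + 2 \left(-5\right)}{-633} = \left(2 - 10\right) \left(- \frac{1}{633}\right) = \left(-8\right) \left(- \frac{1}{633}\right) = \frac{8}{633}$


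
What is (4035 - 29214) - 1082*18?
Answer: -44655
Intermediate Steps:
(4035 - 29214) - 1082*18 = -25179 - 19476 = -44655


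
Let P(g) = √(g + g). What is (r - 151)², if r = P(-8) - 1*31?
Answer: 33108 - 1456*I ≈ 33108.0 - 1456.0*I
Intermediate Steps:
P(g) = √2*√g (P(g) = √(2*g) = √2*√g)
r = -31 + 4*I (r = √2*√(-8) - 1*31 = √2*(2*I*√2) - 31 = 4*I - 31 = -31 + 4*I ≈ -31.0 + 4.0*I)
(r - 151)² = ((-31 + 4*I) - 151)² = (-182 + 4*I)²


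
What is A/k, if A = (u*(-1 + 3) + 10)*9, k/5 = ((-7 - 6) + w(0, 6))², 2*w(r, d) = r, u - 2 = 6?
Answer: 18/65 ≈ 0.27692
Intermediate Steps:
u = 8 (u = 2 + 6 = 8)
w(r, d) = r/2
k = 845 (k = 5*((-7 - 6) + (½)*0)² = 5*(-13 + 0)² = 5*(-13)² = 5*169 = 845)
A = 234 (A = (8*(-1 + 3) + 10)*9 = (8*2 + 10)*9 = (16 + 10)*9 = 26*9 = 234)
A/k = 234/845 = 234*(1/845) = 18/65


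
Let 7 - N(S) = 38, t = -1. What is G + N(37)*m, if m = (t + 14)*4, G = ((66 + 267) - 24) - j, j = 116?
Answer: -1419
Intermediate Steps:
G = 193 (G = ((66 + 267) - 24) - 1*116 = (333 - 24) - 116 = 309 - 116 = 193)
N(S) = -31 (N(S) = 7 - 1*38 = 7 - 38 = -31)
m = 52 (m = (-1 + 14)*4 = 13*4 = 52)
G + N(37)*m = 193 - 31*52 = 193 - 1612 = -1419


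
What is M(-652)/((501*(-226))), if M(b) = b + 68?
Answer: 292/56613 ≈ 0.0051578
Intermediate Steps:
M(b) = 68 + b
M(-652)/((501*(-226))) = (68 - 652)/((501*(-226))) = -584/(-113226) = -584*(-1/113226) = 292/56613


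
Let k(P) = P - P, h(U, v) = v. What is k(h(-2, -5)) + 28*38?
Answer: 1064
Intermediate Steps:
k(P) = 0
k(h(-2, -5)) + 28*38 = 0 + 28*38 = 0 + 1064 = 1064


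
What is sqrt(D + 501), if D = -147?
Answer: sqrt(354) ≈ 18.815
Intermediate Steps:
sqrt(D + 501) = sqrt(-147 + 501) = sqrt(354)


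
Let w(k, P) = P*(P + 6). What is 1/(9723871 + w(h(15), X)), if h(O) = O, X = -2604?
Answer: 1/16489063 ≈ 6.0646e-8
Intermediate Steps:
w(k, P) = P*(6 + P)
1/(9723871 + w(h(15), X)) = 1/(9723871 - 2604*(6 - 2604)) = 1/(9723871 - 2604*(-2598)) = 1/(9723871 + 6765192) = 1/16489063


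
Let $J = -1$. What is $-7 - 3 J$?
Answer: $-4$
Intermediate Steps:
$-7 - 3 J = -7 - -3 = -7 + 3 = -4$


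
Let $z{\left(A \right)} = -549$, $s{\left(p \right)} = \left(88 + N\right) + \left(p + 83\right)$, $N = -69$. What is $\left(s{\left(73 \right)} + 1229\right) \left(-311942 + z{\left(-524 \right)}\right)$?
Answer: $-438737364$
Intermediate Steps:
$s{\left(p \right)} = 102 + p$ ($s{\left(p \right)} = \left(88 - 69\right) + \left(p + 83\right) = 19 + \left(83 + p\right) = 102 + p$)
$\left(s{\left(73 \right)} + 1229\right) \left(-311942 + z{\left(-524 \right)}\right) = \left(\left(102 + 73\right) + 1229\right) \left(-311942 - 549\right) = \left(175 + 1229\right) \left(-312491\right) = 1404 \left(-312491\right) = -438737364$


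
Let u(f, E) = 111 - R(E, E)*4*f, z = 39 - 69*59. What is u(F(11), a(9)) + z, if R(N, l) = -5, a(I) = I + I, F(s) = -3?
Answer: -3981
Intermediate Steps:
a(I) = 2*I
z = -4032 (z = 39 - 4071 = -4032)
u(f, E) = 111 + 20*f (u(f, E) = 111 - (-5*4)*f = 111 - (-20)*f = 111 + 20*f)
u(F(11), a(9)) + z = (111 + 20*(-3)) - 4032 = (111 - 60) - 4032 = 51 - 4032 = -3981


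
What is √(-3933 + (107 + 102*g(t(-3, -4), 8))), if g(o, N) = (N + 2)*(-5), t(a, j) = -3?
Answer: I*√8926 ≈ 94.478*I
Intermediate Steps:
g(o, N) = -10 - 5*N (g(o, N) = (2 + N)*(-5) = -10 - 5*N)
√(-3933 + (107 + 102*g(t(-3, -4), 8))) = √(-3933 + (107 + 102*(-10 - 5*8))) = √(-3933 + (107 + 102*(-10 - 40))) = √(-3933 + (107 + 102*(-50))) = √(-3933 + (107 - 5100)) = √(-3933 - 4993) = √(-8926) = I*√8926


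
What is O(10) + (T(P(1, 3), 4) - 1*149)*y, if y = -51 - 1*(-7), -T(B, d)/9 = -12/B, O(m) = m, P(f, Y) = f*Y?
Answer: 4982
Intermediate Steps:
P(f, Y) = Y*f
T(B, d) = 108/B (T(B, d) = -(-108)/B = 108/B)
y = -44 (y = -51 + 7 = -44)
O(10) + (T(P(1, 3), 4) - 1*149)*y = 10 + (108/((3*1)) - 1*149)*(-44) = 10 + (108/3 - 149)*(-44) = 10 + (108*(⅓) - 149)*(-44) = 10 + (36 - 149)*(-44) = 10 - 113*(-44) = 10 + 4972 = 4982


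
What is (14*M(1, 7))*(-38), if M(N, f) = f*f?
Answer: -26068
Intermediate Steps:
M(N, f) = f**2
(14*M(1, 7))*(-38) = (14*7**2)*(-38) = (14*49)*(-38) = 686*(-38) = -26068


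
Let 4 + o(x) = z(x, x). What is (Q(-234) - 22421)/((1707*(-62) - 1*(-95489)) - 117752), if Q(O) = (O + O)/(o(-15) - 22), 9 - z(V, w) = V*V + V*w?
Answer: 10470139/59821299 ≈ 0.17502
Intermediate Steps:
z(V, w) = 9 - V**2 - V*w (z(V, w) = 9 - (V*V + V*w) = 9 - (V**2 + V*w) = 9 + (-V**2 - V*w) = 9 - V**2 - V*w)
o(x) = 5 - 2*x**2 (o(x) = -4 + (9 - x**2 - x*x) = -4 + (9 - x**2 - x**2) = -4 + (9 - 2*x**2) = 5 - 2*x**2)
Q(O) = -2*O/467 (Q(O) = (O + O)/((5 - 2*(-15)**2) - 22) = (2*O)/((5 - 2*225) - 22) = (2*O)/((5 - 450) - 22) = (2*O)/(-445 - 22) = (2*O)/(-467) = (2*O)*(-1/467) = -2*O/467)
(Q(-234) - 22421)/((1707*(-62) - 1*(-95489)) - 117752) = (-2/467*(-234) - 22421)/((1707*(-62) - 1*(-95489)) - 117752) = (468/467 - 22421)/((-105834 + 95489) - 117752) = -10470139/(467*(-10345 - 117752)) = -10470139/467/(-128097) = -10470139/467*(-1/128097) = 10470139/59821299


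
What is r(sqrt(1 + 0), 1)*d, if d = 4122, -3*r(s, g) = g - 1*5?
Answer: 5496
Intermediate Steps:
r(s, g) = 5/3 - g/3 (r(s, g) = -(g - 1*5)/3 = -(g - 5)/3 = -(-5 + g)/3 = 5/3 - g/3)
r(sqrt(1 + 0), 1)*d = (5/3 - 1/3*1)*4122 = (5/3 - 1/3)*4122 = (4/3)*4122 = 5496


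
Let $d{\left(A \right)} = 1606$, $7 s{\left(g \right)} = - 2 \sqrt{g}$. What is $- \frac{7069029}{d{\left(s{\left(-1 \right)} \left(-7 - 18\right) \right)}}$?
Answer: $- \frac{642639}{146} \approx -4401.6$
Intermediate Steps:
$s{\left(g \right)} = - \frac{2 \sqrt{g}}{7}$ ($s{\left(g \right)} = \frac{\left(-2\right) \sqrt{g}}{7} = - \frac{2 \sqrt{g}}{7}$)
$- \frac{7069029}{d{\left(s{\left(-1 \right)} \left(-7 - 18\right) \right)}} = - \frac{7069029}{1606} = \left(-7069029\right) \frac{1}{1606} = - \frac{642639}{146}$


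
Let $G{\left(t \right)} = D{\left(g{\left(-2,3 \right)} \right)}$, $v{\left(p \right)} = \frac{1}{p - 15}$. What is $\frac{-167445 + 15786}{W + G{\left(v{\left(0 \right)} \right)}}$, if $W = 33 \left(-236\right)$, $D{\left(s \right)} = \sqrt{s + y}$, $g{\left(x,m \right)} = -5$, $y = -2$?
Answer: $\frac{1181120292}{60652951} + \frac{151659 i \sqrt{7}}{60652951} \approx 19.473 + 0.0066155 i$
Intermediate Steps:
$v{\left(p \right)} = \frac{1}{-15 + p}$
$D{\left(s \right)} = \sqrt{-2 + s}$ ($D{\left(s \right)} = \sqrt{s - 2} = \sqrt{-2 + s}$)
$W = -7788$
$G{\left(t \right)} = i \sqrt{7}$ ($G{\left(t \right)} = \sqrt{-2 - 5} = \sqrt{-7} = i \sqrt{7}$)
$\frac{-167445 + 15786}{W + G{\left(v{\left(0 \right)} \right)}} = \frac{-167445 + 15786}{-7788 + i \sqrt{7}} = - \frac{151659}{-7788 + i \sqrt{7}}$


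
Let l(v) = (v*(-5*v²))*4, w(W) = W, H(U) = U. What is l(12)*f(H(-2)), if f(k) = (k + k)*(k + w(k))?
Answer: -552960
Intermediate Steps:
f(k) = 4*k² (f(k) = (k + k)*(k + k) = (2*k)*(2*k) = 4*k²)
l(v) = -20*v³ (l(v) = -5*v³*4 = -20*v³)
l(12)*f(H(-2)) = (-20*12³)*(4*(-2)²) = (-20*1728)*(4*4) = -34560*16 = -552960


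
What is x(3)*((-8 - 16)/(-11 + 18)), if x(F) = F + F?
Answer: -144/7 ≈ -20.571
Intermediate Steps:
x(F) = 2*F
x(3)*((-8 - 16)/(-11 + 18)) = (2*3)*((-8 - 16)/(-11 + 18)) = 6*(-24/7) = -144/7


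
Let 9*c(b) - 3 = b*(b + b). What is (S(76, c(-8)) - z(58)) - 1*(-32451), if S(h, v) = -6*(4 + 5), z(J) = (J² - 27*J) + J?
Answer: 30541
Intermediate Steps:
z(J) = J² - 26*J
c(b) = ⅓ + 2*b²/9 (c(b) = ⅓ + (b*(b + b))/9 = ⅓ + (b*(2*b))/9 = ⅓ + (2*b²)/9 = ⅓ + 2*b²/9)
S(h, v) = -54 (S(h, v) = -6*9 = -54)
(S(76, c(-8)) - z(58)) - 1*(-32451) = (-54 - 58*(-26 + 58)) - 1*(-32451) = (-54 - 58*32) + 32451 = (-54 - 1*1856) + 32451 = (-54 - 1856) + 32451 = -1910 + 32451 = 30541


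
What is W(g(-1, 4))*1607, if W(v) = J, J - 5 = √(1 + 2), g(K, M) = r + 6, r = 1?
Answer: 8035 + 1607*√3 ≈ 10818.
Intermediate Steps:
g(K, M) = 7 (g(K, M) = 1 + 6 = 7)
J = 5 + √3 (J = 5 + √(1 + 2) = 5 + √3 ≈ 6.7320)
W(v) = 5 + √3
W(g(-1, 4))*1607 = (5 + √3)*1607 = 8035 + 1607*√3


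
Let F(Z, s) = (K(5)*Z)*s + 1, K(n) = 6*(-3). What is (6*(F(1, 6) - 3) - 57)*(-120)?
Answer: 86040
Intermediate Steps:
K(n) = -18
F(Z, s) = 1 - 18*Z*s (F(Z, s) = (-18*Z)*s + 1 = -18*Z*s + 1 = 1 - 18*Z*s)
(6*(F(1, 6) - 3) - 57)*(-120) = (6*((1 - 18*1*6) - 3) - 57)*(-120) = (6*((1 - 108) - 3) - 57)*(-120) = (6*(-107 - 3) - 57)*(-120) = (6*(-110) - 57)*(-120) = (-660 - 57)*(-120) = -717*(-120) = 86040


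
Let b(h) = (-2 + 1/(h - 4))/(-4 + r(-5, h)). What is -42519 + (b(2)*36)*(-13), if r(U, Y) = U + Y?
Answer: -298803/7 ≈ -42686.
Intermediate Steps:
b(h) = (-2 + 1/(-4 + h))/(-9 + h) (b(h) = (-2 + 1/(h - 4))/(-4 + (-5 + h)) = (-2 + 1/(-4 + h))/(-9 + h))
-42519 + (b(2)*36)*(-13) = -42519 + (((9 - 2*2)/(36 + 2² - 13*2))*36)*(-13) = -42519 + (((9 - 4)/(36 + 4 - 26))*36)*(-13) = -42519 + ((5/14)*36)*(-13) = -42519 + (90/7)*(-13) = -42519 - 1170/7 = -298803/7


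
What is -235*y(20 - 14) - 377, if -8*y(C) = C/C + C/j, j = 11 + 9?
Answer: -5421/16 ≈ -338.81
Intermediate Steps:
j = 20
y(C) = -1/8 - C/160 (y(C) = -(C/C + C/20)/8 = -(1 + C*(1/20))/8 = -(1 + C/20)/8 = -1/8 - C/160)
-235*y(20 - 14) - 377 = -235*(-1/8 - (20 - 14)/160) - 377 = -235*(-1/8 - 1/160*6) - 377 = -235*(-1/8 - 3/80) - 377 = -235*(-13/80) - 377 = 611/16 - 377 = -5421/16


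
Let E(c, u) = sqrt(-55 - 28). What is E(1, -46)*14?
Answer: 14*I*sqrt(83) ≈ 127.55*I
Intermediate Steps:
E(c, u) = I*sqrt(83) (E(c, u) = sqrt(-83) = I*sqrt(83))
E(1, -46)*14 = (I*sqrt(83))*14 = 14*I*sqrt(83)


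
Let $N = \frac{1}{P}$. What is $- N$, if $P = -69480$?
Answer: $\frac{1}{69480} \approx 1.4393 \cdot 10^{-5}$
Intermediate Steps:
$N = - \frac{1}{69480}$ ($N = \frac{1}{-69480} = - \frac{1}{69480} \approx -1.4393 \cdot 10^{-5}$)
$- N = \left(-1\right) \left(- \frac{1}{69480}\right) = \frac{1}{69480}$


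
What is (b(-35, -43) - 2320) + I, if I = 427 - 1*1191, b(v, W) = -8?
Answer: -3092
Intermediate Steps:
I = -764 (I = 427 - 1191 = -764)
(b(-35, -43) - 2320) + I = (-8 - 2320) - 764 = -2328 - 764 = -3092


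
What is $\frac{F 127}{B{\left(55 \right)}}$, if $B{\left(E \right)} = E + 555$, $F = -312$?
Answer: $- \frac{19812}{305} \approx -64.957$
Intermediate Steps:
$B{\left(E \right)} = 555 + E$
$\frac{F 127}{B{\left(55 \right)}} = \frac{\left(-312\right) 127}{555 + 55} = - \frac{39624}{610} = \left(-39624\right) \frac{1}{610} = - \frac{19812}{305}$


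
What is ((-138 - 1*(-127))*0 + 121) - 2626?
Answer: -2505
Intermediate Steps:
((-138 - 1*(-127))*0 + 121) - 2626 = ((-138 + 127)*0 + 121) - 2626 = (-11*0 + 121) - 2626 = (0 + 121) - 2626 = 121 - 2626 = -2505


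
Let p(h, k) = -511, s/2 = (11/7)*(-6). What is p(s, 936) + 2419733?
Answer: 2419222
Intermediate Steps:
s = -132/7 (s = 2*((11/7)*(-6)) = 2*(-66/7) = -132/7 ≈ -18.857)
p(s, 936) + 2419733 = -511 + 2419733 = 2419222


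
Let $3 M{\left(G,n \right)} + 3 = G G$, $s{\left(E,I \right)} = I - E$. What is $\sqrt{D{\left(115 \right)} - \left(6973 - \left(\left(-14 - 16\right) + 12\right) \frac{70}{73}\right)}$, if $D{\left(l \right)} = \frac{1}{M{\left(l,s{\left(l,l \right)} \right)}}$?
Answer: $\frac{i \sqrt{6512284396568434}}{965206} \approx 83.608 i$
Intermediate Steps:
$M{\left(G,n \right)} = -1 + \frac{G^{2}}{3}$ ($M{\left(G,n \right)} = -1 + \frac{G G}{3} = -1 + \frac{G^{2}}{3}$)
$D{\left(l \right)} = \frac{1}{-1 + \frac{l^{2}}{3}}$
$\sqrt{D{\left(115 \right)} - \left(6973 - \left(\left(-14 - 16\right) + 12\right) \frac{70}{73}\right)} = \sqrt{\frac{3}{-3 + 115^{2}} - \left(6973 - \left(\left(-14 - 16\right) + 12\right) \frac{70}{73}\right)} = \sqrt{\frac{3}{-3 + 13225} - \left(6973 - \left(-30 + 12\right) 70 \cdot \frac{1}{73}\right)} = \sqrt{\frac{3}{13222} + \left(\left(16 - \frac{1260}{73}\right) - 6989\right)} = \sqrt{3 \cdot \frac{1}{13222} + \left(\left(16 - \frac{1260}{73}\right) - 6989\right)} = \sqrt{\frac{3}{13222} - \frac{510289}{73}} = \sqrt{- \frac{6747040939}{965206}} = \frac{i \sqrt{6512284396568434}}{965206}$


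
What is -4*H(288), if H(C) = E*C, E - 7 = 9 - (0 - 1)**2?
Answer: -17280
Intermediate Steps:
E = 15 (E = 7 + (9 - (0 - 1)**2) = 7 + (9 - 1*(-1)**2) = 7 + (9 - 1*1) = 7 + (9 - 1) = 7 + 8 = 15)
H(C) = 15*C
-4*H(288) = -60*288 = -4*4320 = -17280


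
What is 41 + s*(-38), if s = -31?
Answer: 1219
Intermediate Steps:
41 + s*(-38) = 41 - 31*(-38) = 41 + 1178 = 1219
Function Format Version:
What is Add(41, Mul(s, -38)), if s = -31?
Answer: 1219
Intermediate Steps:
Add(41, Mul(s, -38)) = Add(41, Mul(-31, -38)) = Add(41, 1178) = 1219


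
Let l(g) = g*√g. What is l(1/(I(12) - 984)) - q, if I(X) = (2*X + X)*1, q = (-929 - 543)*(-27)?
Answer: -39744 - I*√237/449352 ≈ -39744.0 - 3.426e-5*I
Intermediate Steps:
q = 39744 (q = -1472*(-27) = 39744)
I(X) = 3*X (I(X) = (3*X)*1 = 3*X)
l(g) = g^(3/2)
l(1/(I(12) - 984)) - q = (1/(3*12 - 984))^(3/2) - 1*39744 = (1/(36 - 984))^(3/2) - 39744 = (1/(-948))^(3/2) - 39744 = (-1/948)^(3/2) - 39744 = -I*√237/449352 - 39744 = -39744 - I*√237/449352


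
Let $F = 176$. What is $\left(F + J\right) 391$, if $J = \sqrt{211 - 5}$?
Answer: $68816 + 391 \sqrt{206} \approx 74428.0$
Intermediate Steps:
$J = \sqrt{206} \approx 14.353$
$\left(F + J\right) 391 = \left(176 + \sqrt{206}\right) 391 = 68816 + 391 \sqrt{206}$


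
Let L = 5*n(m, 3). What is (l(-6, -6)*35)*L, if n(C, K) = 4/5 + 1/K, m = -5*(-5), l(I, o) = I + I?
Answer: -2380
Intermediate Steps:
l(I, o) = 2*I
m = 25
n(C, K) = 4/5 + 1/K (n(C, K) = 4*(1/5) + 1/K = 4/5 + 1/K)
L = 17/3 (L = 5*(4/5 + 1/3) = 5*(17/15) = 17/3 ≈ 5.6667)
(l(-6, -6)*35)*L = ((2*(-6))*35)*(17/3) = -12*35*(17/3) = -420*17/3 = -2380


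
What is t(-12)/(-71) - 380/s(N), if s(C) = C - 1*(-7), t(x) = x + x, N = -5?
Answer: -13466/71 ≈ -189.66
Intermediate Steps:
t(x) = 2*x
s(C) = 7 + C (s(C) = C + 7 = 7 + C)
t(-12)/(-71) - 380/s(N) = (2*(-12))/(-71) - 380/(7 - 5) = -24*(-1/71) - 380/2 = 24/71 - 380*½ = 24/71 - 190 = -13466/71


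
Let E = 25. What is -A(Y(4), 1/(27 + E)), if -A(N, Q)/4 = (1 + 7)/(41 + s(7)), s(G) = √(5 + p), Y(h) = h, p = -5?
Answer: 32/41 ≈ 0.78049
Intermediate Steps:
s(G) = 0 (s(G) = √(5 - 5) = √0 = 0)
A(N, Q) = -32/41 (A(N, Q) = -4*(1 + 7)/(41 + 0) = -32/41)
-A(Y(4), 1/(27 + E)) = -1*(-32/41) = 32/41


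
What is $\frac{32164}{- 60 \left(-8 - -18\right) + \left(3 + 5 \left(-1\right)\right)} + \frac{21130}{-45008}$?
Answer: $- \frac{8490451}{157528} \approx -53.898$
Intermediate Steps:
$\frac{32164}{- 60 \left(-8 - -18\right) + \left(3 + 5 \left(-1\right)\right)} + \frac{21130}{-45008} = \frac{32164}{- 60 \left(-8 + 18\right) + \left(3 - 5\right)} + 21130 \left(- \frac{1}{45008}\right) = \frac{32164}{\left(-60\right) 10 - 2} - \frac{10565}{22504} = \frac{32164}{-600 - 2} - \frac{10565}{22504} = \frac{32164}{-602} - \frac{10565}{22504} = 32164 \left(- \frac{1}{602}\right) - \frac{10565}{22504} = - \frac{374}{7} - \frac{10565}{22504} = - \frac{8490451}{157528}$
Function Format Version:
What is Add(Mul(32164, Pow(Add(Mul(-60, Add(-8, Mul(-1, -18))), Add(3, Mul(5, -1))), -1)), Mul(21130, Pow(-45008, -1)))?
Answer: Rational(-8490451, 157528) ≈ -53.898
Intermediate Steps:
Add(Mul(32164, Pow(Add(Mul(-60, Add(-8, Mul(-1, -18))), Add(3, Mul(5, -1))), -1)), Mul(21130, Pow(-45008, -1))) = Add(Mul(32164, Pow(Add(Mul(-60, Add(-8, 18)), Add(3, -5)), -1)), Mul(21130, Rational(-1, 45008))) = Add(Mul(32164, Pow(Add(Mul(-60, 10), -2), -1)), Rational(-10565, 22504)) = Add(Mul(32164, Pow(Add(-600, -2), -1)), Rational(-10565, 22504)) = Add(Mul(32164, Pow(-602, -1)), Rational(-10565, 22504)) = Add(Mul(32164, Rational(-1, 602)), Rational(-10565, 22504)) = Add(Rational(-374, 7), Rational(-10565, 22504)) = Rational(-8490451, 157528)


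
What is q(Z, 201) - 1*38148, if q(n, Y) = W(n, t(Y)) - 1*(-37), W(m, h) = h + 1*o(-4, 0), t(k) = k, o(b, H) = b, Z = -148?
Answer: -37914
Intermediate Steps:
W(m, h) = -4 + h (W(m, h) = h + 1*(-4) = h - 4 = -4 + h)
q(n, Y) = 33 + Y (q(n, Y) = (-4 + Y) - 1*(-37) = (-4 + Y) + 37 = 33 + Y)
q(Z, 201) - 1*38148 = (33 + 201) - 1*38148 = 234 - 38148 = -37914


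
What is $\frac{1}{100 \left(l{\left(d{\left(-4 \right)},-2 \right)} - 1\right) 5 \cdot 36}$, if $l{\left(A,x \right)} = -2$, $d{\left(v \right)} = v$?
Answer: $- \frac{1}{54000} \approx -1.8519 \cdot 10^{-5}$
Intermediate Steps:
$\frac{1}{100 \left(l{\left(d{\left(-4 \right)},-2 \right)} - 1\right) 5 \cdot 36} = \frac{1}{100 \left(-2 - 1\right) 5 \cdot 36} = \frac{1}{100 \left(\left(-3\right) 5\right) 36} = \frac{1}{100 \left(-15\right) 36} = \frac{1}{\left(-1500\right) 36} = \frac{1}{-54000} = - \frac{1}{54000}$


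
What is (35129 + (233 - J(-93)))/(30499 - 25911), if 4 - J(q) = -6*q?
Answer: 8979/1147 ≈ 7.8282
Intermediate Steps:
J(q) = 4 + 6*q (J(q) = 4 - (-6)*q = 4 + 6*q)
(35129 + (233 - J(-93)))/(30499 - 25911) = (35129 + (233 - (4 + 6*(-93))))/(30499 - 25911) = (35129 + (233 - (4 - 558)))/4588 = (35129 + (233 - 1*(-554)))*(1/4588) = (35129 + (233 + 554))*(1/4588) = (35129 + 787)*(1/4588) = 35916*(1/4588) = 8979/1147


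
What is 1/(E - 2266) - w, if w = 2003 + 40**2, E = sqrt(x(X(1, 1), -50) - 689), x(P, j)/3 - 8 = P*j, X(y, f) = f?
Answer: -18503464579/5135571 - I*sqrt(815)/5135571 ≈ -3603.0 - 5.5589e-6*I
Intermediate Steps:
x(P, j) = 24 + 3*P*j (x(P, j) = 24 + 3*(P*j) = 24 + 3*P*j)
E = I*sqrt(815) (E = sqrt((24 + 3*1*(-50)) - 689) = sqrt((24 - 150) - 689) = sqrt(-126 - 689) = sqrt(-815) = I*sqrt(815) ≈ 28.548*I)
w = 3603 (w = 2003 + 1600 = 3603)
1/(E - 2266) - w = 1/(I*sqrt(815) - 2266) - 1*3603 = 1/(-2266 + I*sqrt(815)) - 3603 = -3603 + 1/(-2266 + I*sqrt(815))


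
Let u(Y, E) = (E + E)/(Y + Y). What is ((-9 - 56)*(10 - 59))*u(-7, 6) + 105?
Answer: -2625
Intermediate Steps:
u(Y, E) = E/Y (u(Y, E) = (2*E)/((2*Y)) = (2*E)*(1/(2*Y)) = E/Y)
((-9 - 56)*(10 - 59))*u(-7, 6) + 105 = ((-9 - 56)*(10 - 59))*(6/(-7)) + 105 = (-65*(-49))*(6*(-1/7)) + 105 = 3185*(-6/7) + 105 = -2730 + 105 = -2625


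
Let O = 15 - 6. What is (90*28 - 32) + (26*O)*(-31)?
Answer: -4766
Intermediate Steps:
O = 9
(90*28 - 32) + (26*O)*(-31) = (90*28 - 32) + (26*9)*(-31) = (2520 - 32) + 234*(-31) = 2488 - 7254 = -4766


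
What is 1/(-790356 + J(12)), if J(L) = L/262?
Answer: -131/103536630 ≈ -1.2653e-6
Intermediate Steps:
J(L) = L/262 (J(L) = L*(1/262) = L/262)
1/(-790356 + J(12)) = 1/(-790356 + (1/262)*12) = 1/(-790356 + 6/131) = 1/(-103536630/131) = -131/103536630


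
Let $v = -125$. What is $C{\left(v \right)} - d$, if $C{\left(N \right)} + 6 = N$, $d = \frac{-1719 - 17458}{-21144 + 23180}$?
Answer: $- \frac{247539}{2036} \approx -121.58$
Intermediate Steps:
$d = - \frac{19177}{2036} \approx -9.419$
$C{\left(N \right)} = -6 + N$
$C{\left(v \right)} - d = \left(-6 - 125\right) - - \frac{19177}{2036} = -131 + \frac{19177}{2036} = - \frac{247539}{2036}$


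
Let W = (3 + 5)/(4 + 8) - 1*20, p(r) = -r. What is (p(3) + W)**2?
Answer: 4489/9 ≈ 498.78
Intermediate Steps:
W = -58/3 (W = 8/12 - 20 = 8*(1/12) - 20 = 2/3 - 20 = -58/3 ≈ -19.333)
(p(3) + W)**2 = (-1*3 - 58/3)**2 = (-3 - 58/3)**2 = (-67/3)**2 = 4489/9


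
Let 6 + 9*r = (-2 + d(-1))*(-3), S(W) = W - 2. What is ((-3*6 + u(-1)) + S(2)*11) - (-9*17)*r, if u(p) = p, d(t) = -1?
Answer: 32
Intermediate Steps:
S(W) = -2 + W
r = ⅓ (r = -⅔ + ((-2 - 1)*(-3))/9 = -⅔ + (-3*(-3))/9 = -⅔ + (⅑)*9 = -⅔ + 1 = ⅓ ≈ 0.33333)
((-3*6 + u(-1)) + S(2)*11) - (-9*17)*r = ((-3*6 - 1) + (-2 + 2)*11) - (-9*17)/3 = ((-18 - 1) + 0*11) - (-153)/3 = (-19 + 0) - 1*(-51) = -19 + 51 = 32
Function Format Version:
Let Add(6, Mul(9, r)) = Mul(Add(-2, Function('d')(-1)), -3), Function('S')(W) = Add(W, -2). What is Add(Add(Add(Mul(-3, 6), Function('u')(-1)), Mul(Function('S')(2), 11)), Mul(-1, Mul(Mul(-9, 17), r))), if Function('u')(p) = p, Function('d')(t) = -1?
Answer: 32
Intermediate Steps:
Function('S')(W) = Add(-2, W)
r = Rational(1, 3) (r = Add(Rational(-2, 3), Mul(Rational(1, 9), Mul(Add(-2, -1), -3))) = Add(Rational(-2, 3), Mul(Rational(1, 9), Mul(-3, -3))) = Add(Rational(-2, 3), Mul(Rational(1, 9), 9)) = Add(Rational(-2, 3), 1) = Rational(1, 3) ≈ 0.33333)
Add(Add(Add(Mul(-3, 6), Function('u')(-1)), Mul(Function('S')(2), 11)), Mul(-1, Mul(Mul(-9, 17), r))) = Add(Add(Add(Mul(-3, 6), -1), Mul(Add(-2, 2), 11)), Mul(-1, Mul(Mul(-9, 17), Rational(1, 3)))) = Add(Add(Add(-18, -1), Mul(0, 11)), Mul(-1, Mul(-153, Rational(1, 3)))) = Add(Add(-19, 0), Mul(-1, -51)) = Add(-19, 51) = 32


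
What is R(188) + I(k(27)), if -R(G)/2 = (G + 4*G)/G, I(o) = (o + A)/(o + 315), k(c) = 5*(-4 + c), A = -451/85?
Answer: -178088/18275 ≈ -9.7449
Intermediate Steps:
A = -451/85 (A = -451*1/85 = -451/85 ≈ -5.3059)
k(c) = -20 + 5*c
I(o) = (-451/85 + o)/(315 + o) (I(o) = (o - 451/85)/(o + 315) = (-451/85 + o)/(315 + o))
R(G) = -10 (R(G) = -2*(G + 4*G)/G = -2*5*G/G = -2*5 = -10)
R(188) + I(k(27)) = -10 + (-451/85 + (-20 + 5*27))/(315 + (-20 + 5*27)) = -10 + (-451/85 + (-20 + 135))/(315 + (-20 + 135)) = -10 + (-451/85 + 115)/(315 + 115) = -10 + (9324/85)/430 = -10 + (1/430)*(9324/85) = -10 + 4662/18275 = -178088/18275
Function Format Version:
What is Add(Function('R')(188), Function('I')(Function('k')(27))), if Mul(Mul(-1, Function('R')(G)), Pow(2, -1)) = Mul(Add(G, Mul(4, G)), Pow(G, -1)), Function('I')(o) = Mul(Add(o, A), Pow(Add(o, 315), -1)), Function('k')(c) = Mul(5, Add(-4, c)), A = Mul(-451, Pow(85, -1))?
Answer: Rational(-178088, 18275) ≈ -9.7449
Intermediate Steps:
A = Rational(-451, 85) (A = Mul(-451, Rational(1, 85)) = Rational(-451, 85) ≈ -5.3059)
Function('k')(c) = Add(-20, Mul(5, c))
Function('I')(o) = Mul(Pow(Add(315, o), -1), Add(Rational(-451, 85), o)) (Function('I')(o) = Mul(Add(o, Rational(-451, 85)), Pow(Add(o, 315), -1)) = Mul(Add(Rational(-451, 85), o), Pow(Add(315, o), -1)) = Mul(Pow(Add(315, o), -1), Add(Rational(-451, 85), o)))
Function('R')(G) = -10 (Function('R')(G) = Mul(-2, Mul(Add(G, Mul(4, G)), Pow(G, -1))) = Mul(-2, Mul(Mul(5, G), Pow(G, -1))) = Mul(-2, 5) = -10)
Add(Function('R')(188), Function('I')(Function('k')(27))) = Add(-10, Mul(Pow(Add(315, Add(-20, Mul(5, 27))), -1), Add(Rational(-451, 85), Add(-20, Mul(5, 27))))) = Add(-10, Mul(Pow(Add(315, Add(-20, 135)), -1), Add(Rational(-451, 85), Add(-20, 135)))) = Add(-10, Mul(Pow(Add(315, 115), -1), Add(Rational(-451, 85), 115))) = Add(-10, Mul(Pow(430, -1), Rational(9324, 85))) = Add(-10, Mul(Rational(1, 430), Rational(9324, 85))) = Add(-10, Rational(4662, 18275)) = Rational(-178088, 18275)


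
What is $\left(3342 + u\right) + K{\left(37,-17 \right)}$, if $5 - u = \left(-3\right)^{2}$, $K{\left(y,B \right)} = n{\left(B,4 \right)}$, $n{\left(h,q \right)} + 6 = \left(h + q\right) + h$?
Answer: $3302$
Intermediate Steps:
$n{\left(h,q \right)} = -6 + q + 2 h$ ($n{\left(h,q \right)} = -6 + \left(\left(h + q\right) + h\right) = -6 + \left(q + 2 h\right) = -6 + q + 2 h$)
$K{\left(y,B \right)} = -2 + 2 B$ ($K{\left(y,B \right)} = -6 + 4 + 2 B = -2 + 2 B$)
$u = -4$ ($u = 5 - \left(-3\right)^{2} = 5 - 9 = -4$)
$\left(3342 + u\right) + K{\left(37,-17 \right)} = \left(3342 - 4\right) + \left(-2 + 2 \left(-17\right)\right) = 3338 - 36 = 3302$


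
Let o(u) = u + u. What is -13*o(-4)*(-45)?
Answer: -4680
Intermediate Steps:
o(u) = 2*u
-13*o(-4)*(-45) = -13*2*(-4)*(-45) = -(-104)*(-45) = -13*360 = -4680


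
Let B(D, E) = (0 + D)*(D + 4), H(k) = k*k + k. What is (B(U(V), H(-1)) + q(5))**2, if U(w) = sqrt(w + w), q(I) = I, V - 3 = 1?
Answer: 297 + 208*sqrt(2) ≈ 591.16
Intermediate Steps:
V = 4 (V = 3 + 1 = 4)
H(k) = k + k**2 (H(k) = k**2 + k = k + k**2)
U(w) = sqrt(2)*sqrt(w) (U(w) = sqrt(2*w) = sqrt(2)*sqrt(w))
B(D, E) = D*(4 + D)
(B(U(V), H(-1)) + q(5))**2 = ((sqrt(2)*sqrt(4))*(4 + sqrt(2)*sqrt(4)) + 5)**2 = ((sqrt(2)*2)*(4 + sqrt(2)*2) + 5)**2 = ((2*sqrt(2))*(4 + 2*sqrt(2)) + 5)**2 = (2*sqrt(2)*(4 + 2*sqrt(2)) + 5)**2 = (5 + 2*sqrt(2)*(4 + 2*sqrt(2)))**2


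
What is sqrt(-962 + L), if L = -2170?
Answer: 6*I*sqrt(87) ≈ 55.964*I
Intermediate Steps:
sqrt(-962 + L) = sqrt(-962 - 2170) = sqrt(-3132) = 6*I*sqrt(87)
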